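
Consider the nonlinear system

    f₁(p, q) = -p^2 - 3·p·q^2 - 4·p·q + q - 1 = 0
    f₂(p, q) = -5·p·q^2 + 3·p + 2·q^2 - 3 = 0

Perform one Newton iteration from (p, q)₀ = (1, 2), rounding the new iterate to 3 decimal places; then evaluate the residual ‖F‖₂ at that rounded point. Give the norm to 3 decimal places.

3885.258

At (1, 2): F = (-20.000, -12.000).
Jacobian J = [[-2·p - 3·q^2 - 4·q, -6·p·q - 4·p + 1], [-5·q^2 + 3, -10·p·q + 4·q]].
At the point, J = [[-22.000, -15.000], [-17.000, -12.000]] (det J = 9.000).
Solving J·Δ = −F gives Δ = (-6.667, 8.444).
Then the next iterate is (p, q)₁ = (-5.667, 10.444).
Re-evaluating at (-5.667, 10.444): F = (2068.49409, 3288.85392), so ‖F‖₂ = 3885.258.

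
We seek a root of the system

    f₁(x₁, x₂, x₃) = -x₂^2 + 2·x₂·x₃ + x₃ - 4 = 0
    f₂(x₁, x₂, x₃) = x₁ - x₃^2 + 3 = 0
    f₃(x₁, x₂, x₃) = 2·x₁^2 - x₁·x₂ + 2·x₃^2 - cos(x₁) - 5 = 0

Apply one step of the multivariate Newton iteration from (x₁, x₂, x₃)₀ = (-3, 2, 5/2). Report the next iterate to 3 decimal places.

(-1.333, 2.083, 1.583)

At (-3, 2, 5/2): F = (4.500, -6.250, 32.48999).
Jacobian J = [[0, -2·x₂ + 2·x₃, 2·x₂ + 1], [1, 0, -2·x₃], [4·x₁ - x₂ + sin(x₁), -x₁, 4·x₃]].
At the point, J = [[0.000, 1.000, 5.000], [1.000, 0.000, -5.000], [-14.14112, 3.000, 10.000]] (det J = 75.70560).
Solving J·Δ = −F gives Δ = (1.667, 0.083, -0.917).
Then the next iterate is (x₁, x₂, x₃)₁ = (-1.333, 2.083, 1.583).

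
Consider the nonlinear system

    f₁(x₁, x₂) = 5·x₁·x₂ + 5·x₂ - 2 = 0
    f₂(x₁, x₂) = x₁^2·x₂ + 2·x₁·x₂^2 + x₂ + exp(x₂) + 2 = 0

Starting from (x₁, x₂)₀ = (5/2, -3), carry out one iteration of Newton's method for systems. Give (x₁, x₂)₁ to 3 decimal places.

At (5/2, -3): F = (-54.500, 25.29979).
Jacobian J = [[5·x₂, 5·x₁ + 5], [2·x₁·x₂ + 2·x₂^2, x₁^2 + 4·x₁·x₂ + exp(x₂) + 1]].
At the point, J = [[-15.000, 17.500], [3.000, -22.70021]] (det J = 288.00319).
Solving J·Δ = −F gives Δ = (-2.758, 0.750).
Then the next iterate is (x₁, x₂)₁ = (-0.258, -2.250).

(-0.258, -2.250)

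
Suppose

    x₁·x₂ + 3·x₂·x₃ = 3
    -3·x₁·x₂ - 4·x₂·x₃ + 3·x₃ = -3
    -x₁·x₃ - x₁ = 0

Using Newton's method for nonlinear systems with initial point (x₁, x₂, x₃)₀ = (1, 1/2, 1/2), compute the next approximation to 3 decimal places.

At (1, 1/2, 1/2): F = (-1.750, 2.000, -1.500).
Jacobian J = [[x₂, x₁ + 3·x₃, 3·x₂], [-3·x₂, -3·x₁ - 4·x₃, -4·x₂ + 3], [-x₃ - 1, 0, -x₁]].
At the point, J = [[0.500, 2.500, 1.500], [-1.500, -5.000, 1.000], [-1.500, 0.000, -1.000]] (det J = -16.250).
Solving J·Δ = −F gives Δ = (-1.154, 0.792, 0.231).
Then the next iterate is (x₁, x₂, x₃)₁ = (-0.154, 1.292, 0.731).

(-0.154, 1.292, 0.731)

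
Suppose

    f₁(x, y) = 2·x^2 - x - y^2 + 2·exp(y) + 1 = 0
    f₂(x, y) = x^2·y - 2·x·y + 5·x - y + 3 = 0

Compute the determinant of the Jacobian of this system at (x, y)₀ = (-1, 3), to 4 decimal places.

J = [[4·x - 1, -2·y + 2·exp(y)], [2·x·y - 2·y + 5, x^2 - 2·x - 1]].
At the point, J = [[-5.0000, 34.171074], [-7.0000, 2.0000]].
det J = 229.1975.

229.1975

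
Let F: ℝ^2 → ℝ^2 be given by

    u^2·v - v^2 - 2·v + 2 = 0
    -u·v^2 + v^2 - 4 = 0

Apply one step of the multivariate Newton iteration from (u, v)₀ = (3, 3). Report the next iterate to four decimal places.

(2.2947, 1.6957)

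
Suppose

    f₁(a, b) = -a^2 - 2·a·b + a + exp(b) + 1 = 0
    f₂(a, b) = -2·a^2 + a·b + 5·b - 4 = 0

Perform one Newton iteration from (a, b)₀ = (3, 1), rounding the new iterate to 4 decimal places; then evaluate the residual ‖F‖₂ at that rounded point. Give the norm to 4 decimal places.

3.3222

At (3, 1): F = (-8.281718, -14.0000).
Jacobian J = [[-2·a - 2·b + 1, -2·a + exp(b)], [-4·a + b, a + 5]].
At the point, J = [[-7.0000, -3.281718], [-11.0000, 8.0000]] (det J = -92.098900).
Solving J·Δ = −F gives Δ = (-1.2182, 0.0749).
Then the next iterate is (a, b)₁ = (1.7818, 1.0749).
Re-evaluating at (1.7818, 1.0749): F = (-1.293825, -3.059866), so ‖F‖₂ = 3.3222.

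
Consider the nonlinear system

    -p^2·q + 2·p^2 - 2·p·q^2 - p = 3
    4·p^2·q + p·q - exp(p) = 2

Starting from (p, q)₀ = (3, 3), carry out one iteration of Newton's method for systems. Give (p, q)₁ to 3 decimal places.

At (3, 3): F = (-69.000, 94.91446).
Jacobian J = [[-2·p·q + 4·p - 2·q^2 - 1, -p^2 - 4·p·q], [8·p·q + q - exp(p), 4·p^2 + p]].
At the point, J = [[-25.000, -45.000], [54.91446, 39.000]] (det J = 1496.15084).
Solving J·Δ = −F gives Δ = (-1.056, -0.947).
Then the next iterate is (p, q)₁ = (1.944, 2.053).

(1.944, 2.053)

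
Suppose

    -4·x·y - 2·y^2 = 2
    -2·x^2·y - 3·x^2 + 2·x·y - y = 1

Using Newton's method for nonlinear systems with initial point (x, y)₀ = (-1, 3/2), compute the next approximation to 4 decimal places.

(-0.6583, 0.2250)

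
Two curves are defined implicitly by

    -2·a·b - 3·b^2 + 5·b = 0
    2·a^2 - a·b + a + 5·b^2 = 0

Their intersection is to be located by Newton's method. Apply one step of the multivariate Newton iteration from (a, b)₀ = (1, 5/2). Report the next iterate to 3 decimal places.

(2.233, 1.049)

At (1, 5/2): F = (-11.250, 31.750).
Jacobian J = [[-2·b, -2·a - 6·b + 5], [4·a - b + 1, -a + 10·b]].
At the point, J = [[-5.000, -12.000], [2.500, 24.000]] (det J = -90.000).
Solving J·Δ = −F gives Δ = (1.233, -1.451).
Then the next iterate is (a, b)₁ = (2.233, 1.049).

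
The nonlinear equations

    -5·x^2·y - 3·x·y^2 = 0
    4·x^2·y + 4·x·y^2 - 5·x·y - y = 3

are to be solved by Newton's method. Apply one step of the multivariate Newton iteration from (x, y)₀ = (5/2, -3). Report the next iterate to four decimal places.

At (5/2, -3): F = (26.2500, 52.5000).
Jacobian J = [[-10·x·y - 3·y^2, -5·x^2 - 6·x·y], [8·x·y + 4·y^2 - 5·y, 4·x^2 + 8·x·y - 5·x - 1]].
At the point, J = [[48.0000, 13.7500], [-9.0000, -48.5000]] (det J = -2204.2500).
Solving J·Δ = −F gives Δ = (-0.9051, 1.2504).
Then the next iterate is (x, y)₁ = (1.5949, -1.7496).

(1.5949, -1.7496)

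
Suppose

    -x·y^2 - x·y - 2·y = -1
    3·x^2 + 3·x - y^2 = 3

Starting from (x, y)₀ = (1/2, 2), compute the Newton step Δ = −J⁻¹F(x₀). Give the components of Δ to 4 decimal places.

(-0.0515, -1.2647)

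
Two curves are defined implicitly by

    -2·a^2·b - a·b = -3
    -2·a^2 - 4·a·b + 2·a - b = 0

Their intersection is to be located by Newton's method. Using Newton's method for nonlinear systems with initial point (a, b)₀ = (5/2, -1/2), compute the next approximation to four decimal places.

(1.5332, -0.1545)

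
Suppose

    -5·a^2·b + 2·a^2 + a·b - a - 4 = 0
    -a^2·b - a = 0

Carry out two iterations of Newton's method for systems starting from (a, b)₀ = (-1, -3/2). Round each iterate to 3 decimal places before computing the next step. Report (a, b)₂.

(1.384, -5.146)

At (-1, -3/2): F = (8.000, 2.500).
Jacobian J = [[-10·a·b + 4·a + b - 1, -5·a^2 + a], [-2·a·b - 1, -a^2]].
At the point, J = [[-21.500, -6.000], [-4.000, -1.000]] (det J = -2.500).
Solving J·Δ = −F gives Δ = (2.800, -8.700).
Then the next iterate is (a, b)₁ = (1.800, -10.200).
Round to (1.800, -10.200) and repeat: F = (147.560, 31.248), J = [[179.600, -14.400], [35.720, -3.240]].
Δ = (-0.416, 5.054), so (a, b)₂ = (1.384, -5.146).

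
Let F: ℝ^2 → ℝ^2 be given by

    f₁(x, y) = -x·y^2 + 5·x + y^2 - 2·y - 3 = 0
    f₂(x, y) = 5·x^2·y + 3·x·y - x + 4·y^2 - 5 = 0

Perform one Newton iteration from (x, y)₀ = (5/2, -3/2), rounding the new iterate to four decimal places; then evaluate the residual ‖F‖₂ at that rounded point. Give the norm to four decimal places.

23.1195

At (5/2, -3/2): F = (9.1250, -56.6250).
Jacobian J = [[-y^2 + 5, -2·x·y + 2·y - 2], [10·x·y + 3·y - 1, 5·x^2 + 3·x + 8·y]].
At the point, J = [[2.7500, 2.5000], [-43.0000, 26.7500]] (det J = 181.0625).
Solving J·Δ = −F gives Δ = (-2.1300, -1.3070).
Then the next iterate is (x, y)₁ = (0.3700, -2.8070).
Re-evaluating at (0.3700, -2.8070): F = (9.427927, 21.109834), so ‖F‖₂ = 23.1195.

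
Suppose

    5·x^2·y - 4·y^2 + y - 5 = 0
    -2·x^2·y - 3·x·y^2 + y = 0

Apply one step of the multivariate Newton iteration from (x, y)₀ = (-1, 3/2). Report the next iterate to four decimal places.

(-1.0683, 0.8373)

At (-1, 3/2): F = (-5.0000, 5.2500).
Jacobian J = [[10·x·y, 5·x^2 - 8·y + 1], [-4·x·y - 3·y^2, -2·x^2 - 6·x·y + 1]].
At the point, J = [[-15.0000, -6.0000], [-0.7500, 8.0000]] (det J = -124.5000).
Solving J·Δ = −F gives Δ = (-0.0683, -0.6627).
Then the next iterate is (x, y)₁ = (-1.0683, 0.8373).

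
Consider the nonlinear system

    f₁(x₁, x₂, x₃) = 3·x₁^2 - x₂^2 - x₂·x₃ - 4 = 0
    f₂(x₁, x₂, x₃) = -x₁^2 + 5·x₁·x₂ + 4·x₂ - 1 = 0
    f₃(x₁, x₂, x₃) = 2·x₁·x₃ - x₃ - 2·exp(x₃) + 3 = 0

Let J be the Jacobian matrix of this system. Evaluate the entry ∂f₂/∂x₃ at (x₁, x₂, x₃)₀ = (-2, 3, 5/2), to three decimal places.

0.000

∂f₂/∂x₃ = 0.
At (-2, 3, 5/2) this is 0.000.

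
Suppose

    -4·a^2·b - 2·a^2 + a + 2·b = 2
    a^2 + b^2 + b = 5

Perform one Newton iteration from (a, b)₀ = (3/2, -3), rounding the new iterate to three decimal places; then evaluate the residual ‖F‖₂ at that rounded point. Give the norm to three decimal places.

At (3/2, -3): F = (16.000, 3.250).
Jacobian J = [[-8·a·b - 4·a + 1, -4·a^2 + 2], [2·a, 2·b + 1]].
At the point, J = [[31.000, -7.000], [3.000, -5.000]] (det J = -134.000).
Solving J·Δ = −F gives Δ = (-0.427, 0.394).
Then the next iterate is (a, b)₁ = (1.073, -2.606).
Re-evaluating at (1.073, -2.606): F = (3.55980, 0.33656), so ‖F‖₂ = 3.576.

3.576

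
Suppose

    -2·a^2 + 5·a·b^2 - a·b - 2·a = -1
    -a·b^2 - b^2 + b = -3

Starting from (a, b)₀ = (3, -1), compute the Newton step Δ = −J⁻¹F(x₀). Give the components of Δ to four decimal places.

At (3, -1): F = (-5.0000, -2.0000).
Jacobian J = [[-4·a + 5·b^2 - b - 2, 10·a·b - a], [-b^2, -2·a·b - 2·b + 1]].
At the point, J = [[-8.0000, -33.0000], [-1.0000, 9.0000]] (det J = -105.0000).
Solving J·Δ = −F gives Δ = (-1.0571, 0.1048).

(-1.0571, 0.1048)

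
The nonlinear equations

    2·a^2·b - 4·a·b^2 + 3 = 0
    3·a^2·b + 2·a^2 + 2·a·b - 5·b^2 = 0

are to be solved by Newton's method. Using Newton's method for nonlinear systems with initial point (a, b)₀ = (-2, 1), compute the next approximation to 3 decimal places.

(-1.338, 0.539)

At (-2, 1): F = (19.000, 11.000).
Jacobian J = [[4·a·b - 4·b^2, 2·a^2 - 8·a·b], [6·a·b + 4·a + 2·b, 3·a^2 + 2·a - 10·b]].
At the point, J = [[-12.000, 24.000], [-18.000, -2.000]] (det J = 456.000).
Solving J·Δ = −F gives Δ = (0.662, -0.461).
Then the next iterate is (a, b)₁ = (-1.338, 0.539).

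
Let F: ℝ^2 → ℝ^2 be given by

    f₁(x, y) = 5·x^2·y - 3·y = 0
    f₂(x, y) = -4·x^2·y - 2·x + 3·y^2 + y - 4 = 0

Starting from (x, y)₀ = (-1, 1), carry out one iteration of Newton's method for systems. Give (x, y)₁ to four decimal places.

At (-1, 1): F = (2.0000, -2.0000).
Jacobian J = [[10·x·y, 5·x^2 - 3], [-8·x·y - 2, -4·x^2 + 6·y + 1]].
At the point, J = [[-10.0000, 2.0000], [6.0000, 3.0000]] (det J = -42.0000).
Solving J·Δ = −F gives Δ = (0.2381, 0.1905).
Then the next iterate is (x, y)₁ = (-0.7619, 1.1905).

(-0.7619, 1.1905)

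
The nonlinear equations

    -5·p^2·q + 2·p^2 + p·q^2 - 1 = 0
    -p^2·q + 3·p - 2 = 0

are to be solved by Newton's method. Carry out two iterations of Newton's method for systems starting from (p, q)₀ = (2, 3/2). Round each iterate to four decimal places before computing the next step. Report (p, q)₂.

At (2, 3/2): F = (-18.5000, -2.0000).
Jacobian J = [[-10·p·q + 4·p + q^2, -5·p^2 + 2·p·q], [-2·p·q + 3, -p^2]].
At the point, J = [[-19.7500, -14.0000], [-3.0000, -4.0000]] (det J = 37.0000).
Solving J·Δ = −F gives Δ = (-1.2432, 0.4324).
Then the next iterate is (p, q)₁ = (0.7568, 1.9324).
Round to (0.7568, 1.9324) and repeat: F = (-2.562362, -0.836375), J = [[-7.863033, 0.061149], [0.075119, -0.572746]].
Δ = (-0.3376, -1.5046), so (p, q)₂ = (0.4192, 0.4278).

(0.4192, 0.4278)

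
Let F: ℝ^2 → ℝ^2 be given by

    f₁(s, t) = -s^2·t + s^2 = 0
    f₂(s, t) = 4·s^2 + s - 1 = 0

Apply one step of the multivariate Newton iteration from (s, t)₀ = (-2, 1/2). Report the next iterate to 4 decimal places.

At (-2, 1/2): F = (2.0000, 13.0000).
Jacobian J = [[-2·s·t + 2·s, -s^2], [8·s + 1, 0]].
At the point, J = [[-2.0000, -4.0000], [-15.0000, 0.0000]] (det J = -60.0000).
Solving J·Δ = −F gives Δ = (0.8667, 0.0667).
Then the next iterate is (s, t)₁ = (-1.1333, 0.5667).

(-1.1333, 0.5667)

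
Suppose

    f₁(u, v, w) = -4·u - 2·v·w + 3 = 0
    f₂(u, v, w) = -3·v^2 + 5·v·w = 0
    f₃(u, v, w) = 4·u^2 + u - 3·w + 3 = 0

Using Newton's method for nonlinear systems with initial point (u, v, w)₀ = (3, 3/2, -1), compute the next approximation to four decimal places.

(1.1584, 0.2963, -1.3470)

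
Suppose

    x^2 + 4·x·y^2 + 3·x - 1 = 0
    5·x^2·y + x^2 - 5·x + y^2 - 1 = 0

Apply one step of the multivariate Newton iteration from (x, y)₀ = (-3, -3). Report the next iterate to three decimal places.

(-2.281, -1.816)

At (-3, -3): F = (-109.000, -103.000).
Jacobian J = [[2·x + 4·y^2 + 3, 8·x·y], [10·x·y + 2·x - 5, 5·x^2 + 2·y]].
At the point, J = [[33.000, 72.000], [79.000, 39.000]] (det J = -4401.000).
Solving J·Δ = −F gives Δ = (0.719, 1.184).
Then the next iterate is (x, y)₁ = (-2.281, -1.816).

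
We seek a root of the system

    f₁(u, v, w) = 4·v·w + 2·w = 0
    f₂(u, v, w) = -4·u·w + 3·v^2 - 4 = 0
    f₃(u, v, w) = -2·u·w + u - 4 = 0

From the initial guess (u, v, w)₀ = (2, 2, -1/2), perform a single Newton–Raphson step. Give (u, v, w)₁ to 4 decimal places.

(2.6429, 1.1071, -0.1786)

At (2, 2, -1/2): F = (-5.0000, 12.0000, 0.0000).
Jacobian J = [[0, 4·w, 4·v + 2], [-4·w, 6·v, -4·u], [-2·w + 1, 0, -2·u]].
At the point, J = [[0.0000, -2.0000, 10.0000], [2.0000, 12.0000, -8.0000], [2.0000, 0.0000, -4.0000]] (det J = -224.0000).
Solving J·Δ = −F gives Δ = (0.6429, -0.8929, 0.3214).
Then the next iterate is (u, v, w)₁ = (2.6429, 1.1071, -0.1786).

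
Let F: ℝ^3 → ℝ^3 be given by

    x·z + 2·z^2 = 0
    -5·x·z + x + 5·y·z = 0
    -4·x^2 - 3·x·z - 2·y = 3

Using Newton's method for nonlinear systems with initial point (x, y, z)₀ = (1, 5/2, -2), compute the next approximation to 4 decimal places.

(-1.4216, -0.4020, -0.4510)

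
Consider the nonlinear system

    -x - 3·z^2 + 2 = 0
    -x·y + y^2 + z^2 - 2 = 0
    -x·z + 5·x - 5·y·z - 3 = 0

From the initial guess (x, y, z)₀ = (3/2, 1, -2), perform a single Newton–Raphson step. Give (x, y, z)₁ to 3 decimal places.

(-0.249, 1.003, -1.187)

At (3/2, 1, -2): F = (-11.500, 1.500, 17.500).
Jacobian J = [[-1, 0, -6·z], [-y, -x + 2·y, 2·z], [-z + 5, -5·z, -x - 5·y]].
At the point, J = [[-1.000, 0.000, 12.000], [-1.000, 0.500, -4.000], [7.000, 10.000, -6.500]] (det J = -198.750).
Solving J·Δ = −F gives Δ = (-1.749, 0.003, 0.813).
Then the next iterate is (x, y, z)₁ = (-0.249, 1.003, -1.187).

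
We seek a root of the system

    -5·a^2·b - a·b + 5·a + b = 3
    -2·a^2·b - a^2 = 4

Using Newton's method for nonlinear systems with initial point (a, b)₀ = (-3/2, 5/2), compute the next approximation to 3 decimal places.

(-1.831, -2.711)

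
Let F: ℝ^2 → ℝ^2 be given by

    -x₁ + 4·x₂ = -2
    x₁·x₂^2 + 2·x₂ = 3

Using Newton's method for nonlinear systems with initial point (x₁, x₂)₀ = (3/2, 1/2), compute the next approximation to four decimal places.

(4.8889, 0.7222)

At (3/2, 1/2): F = (2.5000, -1.6250).
Jacobian J = [[-1, 4], [x₂^2, 2·x₁·x₂ + 2]].
At the point, J = [[-1.0000, 4.0000], [0.2500, 3.5000]] (det J = -4.5000).
Solving J·Δ = −F gives Δ = (3.3889, 0.2222).
Then the next iterate is (x₁, x₂)₁ = (4.8889, 0.7222).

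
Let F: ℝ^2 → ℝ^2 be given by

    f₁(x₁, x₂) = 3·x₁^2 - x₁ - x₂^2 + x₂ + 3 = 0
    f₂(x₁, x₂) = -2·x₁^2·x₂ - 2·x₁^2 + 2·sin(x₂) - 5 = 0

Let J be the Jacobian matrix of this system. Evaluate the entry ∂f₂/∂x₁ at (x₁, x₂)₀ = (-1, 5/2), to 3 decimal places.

14.000

∂f₂/∂x₁ = -4·x₁·x₂ - 4·x₁.
At (-1, 5/2) this is 14.000.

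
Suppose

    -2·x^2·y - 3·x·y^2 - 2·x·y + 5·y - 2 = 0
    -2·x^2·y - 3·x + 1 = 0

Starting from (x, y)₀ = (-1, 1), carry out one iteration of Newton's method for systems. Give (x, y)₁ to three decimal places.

(-4.778, 0.111)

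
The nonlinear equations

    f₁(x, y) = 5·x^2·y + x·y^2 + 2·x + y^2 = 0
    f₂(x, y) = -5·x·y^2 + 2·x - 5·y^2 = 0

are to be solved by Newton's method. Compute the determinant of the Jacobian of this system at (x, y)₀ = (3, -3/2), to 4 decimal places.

-2139.7500

J = [[10·x·y + y^2 + 2, 5·x^2 + 2·x·y + 2·y], [-5·y^2 + 2, -10·x·y - 10·y]].
At the point, J = [[-40.7500, 33.0000], [-9.2500, 60.0000]].
det J = -2139.7500.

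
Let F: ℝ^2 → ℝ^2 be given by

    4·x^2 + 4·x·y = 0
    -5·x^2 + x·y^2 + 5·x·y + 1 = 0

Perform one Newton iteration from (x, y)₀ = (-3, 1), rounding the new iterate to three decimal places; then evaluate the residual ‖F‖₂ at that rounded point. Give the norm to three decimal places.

16.666

At (-3, 1): F = (24.000, -62.000).
Jacobian J = [[8·x + 4·y, 4·x], [-10·x + y^2 + 5·y, 2·x·y + 5·x]].
At the point, J = [[-20.000, -12.000], [36.000, -21.000]] (det J = 852.000).
Solving J·Δ = −F gives Δ = (1.465, -0.441).
Then the next iterate is (x, y)₁ = (-1.535, 0.559).
Re-evaluating at (-1.535, 0.559): F = (5.99264, -15.55111), so ‖F‖₂ = 16.666.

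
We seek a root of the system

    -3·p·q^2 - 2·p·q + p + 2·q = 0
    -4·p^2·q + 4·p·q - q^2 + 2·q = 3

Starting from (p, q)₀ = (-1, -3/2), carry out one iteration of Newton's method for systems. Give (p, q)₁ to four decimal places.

(-0.7615, -1.6812)

At (-1, -3/2): F = (-0.2500, 3.7500).
Jacobian J = [[-3·q^2 - 2·q + 1, -6·p·q - 2·p + 2], [-8·p·q + 4·q, -4·p^2 + 4·p - 2·q + 2]].
At the point, J = [[-2.7500, -5.0000], [-18.0000, -3.0000]] (det J = -81.7500).
Solving J·Δ = −F gives Δ = (0.2385, -0.1812).
Then the next iterate is (p, q)₁ = (-0.7615, -1.6812).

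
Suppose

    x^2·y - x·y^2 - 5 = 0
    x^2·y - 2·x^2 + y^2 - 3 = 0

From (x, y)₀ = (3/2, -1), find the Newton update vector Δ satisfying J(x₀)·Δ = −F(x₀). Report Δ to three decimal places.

(-0.946, 0.946)

At (3/2, -1): F = (-8.750, -8.750).
Jacobian J = [[2·x·y - y^2, x^2 - 2·x·y], [2·x·y - 4·x, x^2 + 2·y]].
At the point, J = [[-4.000, 5.250], [-9.000, 0.250]] (det J = 46.250).
Solving J·Δ = −F gives Δ = (-0.946, 0.946).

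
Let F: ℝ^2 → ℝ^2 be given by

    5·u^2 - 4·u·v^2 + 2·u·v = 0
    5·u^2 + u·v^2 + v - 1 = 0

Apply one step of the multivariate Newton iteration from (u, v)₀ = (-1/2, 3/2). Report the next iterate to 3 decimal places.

(-0.227, 1.250)

At (-1/2, 3/2): F = (4.250, 0.625).
Jacobian J = [[10·u - 4·v^2 + 2·v, -8·u·v + 2·u], [10·u + v^2, 2·u·v + 1]].
At the point, J = [[-11.000, 5.000], [-2.750, -0.500]] (det J = 19.250).
Solving J·Δ = −F gives Δ = (0.273, -0.250).
Then the next iterate is (u, v)₁ = (-0.227, 1.250).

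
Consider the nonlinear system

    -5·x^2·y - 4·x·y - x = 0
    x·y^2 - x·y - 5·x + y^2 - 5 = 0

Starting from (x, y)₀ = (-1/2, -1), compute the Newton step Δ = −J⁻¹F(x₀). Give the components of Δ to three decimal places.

At (-1/2, -1): F = (-0.250, -2.500).
Jacobian J = [[-10·x·y - 4·y - 1, -5·x^2 - 4·x], [y^2 - y - 5, 2·x·y - x + 2·y]].
At the point, J = [[-2.000, 0.750], [-3.000, -0.500]] (det J = 3.250).
Solving J·Δ = −F gives Δ = (-0.615, -1.308).

(-0.615, -1.308)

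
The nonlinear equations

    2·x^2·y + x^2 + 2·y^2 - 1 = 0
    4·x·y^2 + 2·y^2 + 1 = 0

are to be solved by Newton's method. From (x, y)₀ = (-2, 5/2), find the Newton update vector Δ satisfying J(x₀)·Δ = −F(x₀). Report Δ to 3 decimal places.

(1.511, 0.043)

At (-2, 5/2): F = (35.500, -36.500).
Jacobian J = [[4·x·y + 2·x, 2·x^2 + 4·y], [4·y^2, 8·x·y + 4·y]].
At the point, J = [[-24.000, 18.000], [25.000, -30.000]] (det J = 270.000).
Solving J·Δ = −F gives Δ = (1.511, 0.043).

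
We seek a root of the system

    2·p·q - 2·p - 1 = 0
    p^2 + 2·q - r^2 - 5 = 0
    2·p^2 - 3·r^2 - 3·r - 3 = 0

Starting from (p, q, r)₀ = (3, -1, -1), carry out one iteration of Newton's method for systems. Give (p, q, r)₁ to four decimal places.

(-4.0000, -3.5000, 22.0000)

At (3, -1, -1): F = (-13.0000, 1.0000, 15.0000).
Jacobian J = [[2·q - 2, 2·p, 0], [2·p, 2, -2·r], [4·p, 0, -6·r - 3]].
At the point, J = [[-4.0000, 6.0000, 0.0000], [6.0000, 2.0000, 2.0000], [12.0000, 0.0000, 3.0000]] (det J = 12.0000).
Solving J·Δ = −F gives Δ = (-7.0000, -2.5000, 23.0000).
Then the next iterate is (p, q, r)₁ = (-4.0000, -3.5000, 22.0000).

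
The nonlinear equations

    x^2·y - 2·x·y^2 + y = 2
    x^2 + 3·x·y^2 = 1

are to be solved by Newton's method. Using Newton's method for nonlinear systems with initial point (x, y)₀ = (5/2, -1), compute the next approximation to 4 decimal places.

(2.3125, -0.2500)

At (5/2, -1): F = (-14.2500, 12.7500).
Jacobian J = [[2·x·y - 2·y^2, x^2 - 4·x·y + 1], [2·x + 3·y^2, 6·x·y]].
At the point, J = [[-7.0000, 17.2500], [8.0000, -15.0000]] (det J = -33.0000).
Solving J·Δ = −F gives Δ = (-0.1875, 0.7500).
Then the next iterate is (x, y)₁ = (2.3125, -0.2500).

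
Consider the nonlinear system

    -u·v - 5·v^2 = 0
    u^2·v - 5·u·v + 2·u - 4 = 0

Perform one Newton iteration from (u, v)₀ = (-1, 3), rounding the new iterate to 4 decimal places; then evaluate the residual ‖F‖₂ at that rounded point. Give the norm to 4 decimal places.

10.6440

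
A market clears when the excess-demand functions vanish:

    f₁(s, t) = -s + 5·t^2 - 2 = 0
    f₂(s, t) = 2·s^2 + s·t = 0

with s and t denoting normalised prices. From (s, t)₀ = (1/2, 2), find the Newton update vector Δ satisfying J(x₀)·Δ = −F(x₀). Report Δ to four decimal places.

(-0.2640, -0.8882)

At (1/2, 2): F = (17.5000, 1.5000).
Jacobian J = [[-1, 10·t], [4·s + t, s]].
At the point, J = [[-1.0000, 20.0000], [4.0000, 0.5000]] (det J = -80.5000).
Solving J·Δ = −F gives Δ = (-0.2640, -0.8882).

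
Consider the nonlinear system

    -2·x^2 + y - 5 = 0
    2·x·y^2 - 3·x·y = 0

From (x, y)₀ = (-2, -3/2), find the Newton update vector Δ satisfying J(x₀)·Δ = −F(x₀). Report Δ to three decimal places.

At (-2, -3/2): F = (-14.500, -18.000).
Jacobian J = [[-4·x, 1], [2·y^2 - 3·y, 4·x·y - 3·x]].
At the point, J = [[8.000, 1.000], [9.000, 18.000]] (det J = 135.000).
Solving J·Δ = −F gives Δ = (1.800, 0.100).

(1.800, 0.100)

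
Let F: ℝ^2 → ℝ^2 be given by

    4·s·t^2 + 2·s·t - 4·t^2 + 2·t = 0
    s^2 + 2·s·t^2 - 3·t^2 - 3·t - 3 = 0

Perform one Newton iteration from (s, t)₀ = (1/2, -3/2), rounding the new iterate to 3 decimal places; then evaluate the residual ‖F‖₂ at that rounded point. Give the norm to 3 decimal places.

At (1/2, -3/2): F = (-9.000, -2.750).
Jacobian J = [[4·t^2 + 2·t, 8·s·t + 2·s - 8·t + 2], [2·s + 2·t^2, 4·s·t - 6·t - 3]].
At the point, J = [[6.000, 9.000], [5.500, 3.000]] (det J = -31.500).
Solving J·Δ = −F gives Δ = (-0.071, 1.048).
Then the next iterate is (s, t)₁ = (0.429, -0.452).
Re-evaluating at (0.429, -0.452): F = (-1.75845, -1.89758), so ‖F‖₂ = 2.587.

2.587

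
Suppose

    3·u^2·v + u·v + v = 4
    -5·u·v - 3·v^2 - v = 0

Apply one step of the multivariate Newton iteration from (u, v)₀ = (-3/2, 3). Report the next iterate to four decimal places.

(-1.1680, 1.9148)

At (-3/2, 3): F = (14.7500, -7.5000).
Jacobian J = [[6·u·v + v, 3·u^2 + u + 1], [-5·v, -5·u - 6·v - 1]].
At the point, J = [[-24.0000, 6.2500], [-15.0000, -11.5000]] (det J = 369.7500).
Solving J·Δ = −F gives Δ = (0.3320, -1.0852).
Then the next iterate is (u, v)₁ = (-1.1680, 1.9148).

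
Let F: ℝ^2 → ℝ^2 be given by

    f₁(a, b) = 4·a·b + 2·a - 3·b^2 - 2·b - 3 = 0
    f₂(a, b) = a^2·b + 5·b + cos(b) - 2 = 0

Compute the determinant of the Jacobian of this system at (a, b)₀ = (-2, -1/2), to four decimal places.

J = [[4·b + 2, 4·a - 6·b - 2], [2·a·b, a^2 - sin(b) + 5]].
At the point, J = [[0.0000, -7.0000], [2.0000, 9.479426]].
det J = 14.0000.

14.0000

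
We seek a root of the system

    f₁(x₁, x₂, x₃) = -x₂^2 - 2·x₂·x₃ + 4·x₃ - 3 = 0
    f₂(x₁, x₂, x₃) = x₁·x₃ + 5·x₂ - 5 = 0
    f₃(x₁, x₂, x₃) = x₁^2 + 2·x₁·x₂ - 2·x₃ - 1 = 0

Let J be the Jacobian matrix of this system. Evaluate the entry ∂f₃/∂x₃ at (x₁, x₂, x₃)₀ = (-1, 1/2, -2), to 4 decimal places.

∂f₃/∂x₃ = -2.
At (-1, 1/2, -2) this is -2.0000.

-2.0000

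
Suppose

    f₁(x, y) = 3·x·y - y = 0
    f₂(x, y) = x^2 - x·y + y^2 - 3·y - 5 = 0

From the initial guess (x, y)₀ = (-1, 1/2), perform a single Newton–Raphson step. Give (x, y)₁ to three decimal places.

(-2.478, -0.554)

At (-1, 1/2): F = (-2.000, -4.750).
Jacobian J = [[3·y, 3·x - 1], [2·x - y, -x + 2·y - 3]].
At the point, J = [[1.500, -4.000], [-2.500, -1.000]] (det J = -11.500).
Solving J·Δ = −F gives Δ = (-1.478, -1.054).
Then the next iterate is (x, y)₁ = (-2.478, -0.554).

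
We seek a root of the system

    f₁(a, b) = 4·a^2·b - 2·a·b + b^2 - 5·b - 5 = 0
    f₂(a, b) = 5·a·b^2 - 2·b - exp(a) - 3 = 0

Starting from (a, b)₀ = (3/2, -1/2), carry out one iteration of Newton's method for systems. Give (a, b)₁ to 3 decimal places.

At (3/2, -1/2): F = (-5.250, -4.60669).
Jacobian J = [[8·a·b - 2·b, 4·a^2 - 2·a + 2·b - 5], [5·b^2 - exp(a), 10·a·b - 2]].
At the point, J = [[-5.000, 0.000], [-3.23169, -9.500]] (det J = 47.500).
Solving J·Δ = −F gives Δ = (-1.050, -0.128).
Then the next iterate is (a, b)₁ = (0.450, -0.628).

(0.450, -0.628)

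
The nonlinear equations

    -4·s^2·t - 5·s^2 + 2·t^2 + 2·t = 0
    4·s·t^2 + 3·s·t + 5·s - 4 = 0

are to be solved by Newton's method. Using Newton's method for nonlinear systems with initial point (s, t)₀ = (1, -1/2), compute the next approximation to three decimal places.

(0.771, -1.031)

At (1, -1/2): F = (-3.500, 0.500).
Jacobian J = [[-8·s·t - 10·s, -4·s^2 + 4·t + 2], [4·t^2 + 3·t + 5, 8·s·t + 3·s]].
At the point, J = [[-6.000, -4.000], [4.500, -1.000]] (det J = 24.000).
Solving J·Δ = −F gives Δ = (-0.229, -0.531).
Then the next iterate is (s, t)₁ = (0.771, -1.031).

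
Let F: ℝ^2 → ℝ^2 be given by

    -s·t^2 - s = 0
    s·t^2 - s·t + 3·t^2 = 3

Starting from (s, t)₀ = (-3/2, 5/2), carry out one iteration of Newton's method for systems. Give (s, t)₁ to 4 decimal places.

(-1.2651, 1.2771)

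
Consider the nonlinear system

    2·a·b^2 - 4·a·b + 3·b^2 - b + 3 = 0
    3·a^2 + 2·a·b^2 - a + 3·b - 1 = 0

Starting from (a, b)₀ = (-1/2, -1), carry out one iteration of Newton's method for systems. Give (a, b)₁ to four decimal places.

At (-1/2, -1): F = (4.0000, -3.7500).
Jacobian J = [[2·b^2 - 4·b, 4·a·b - 4·a + 6·b - 1], [6·a + 2·b^2 - 1, 4·a·b + 3]].
At the point, J = [[6.0000, -3.0000], [-2.0000, 5.0000]] (det J = 24.0000).
Solving J·Δ = −F gives Δ = (-0.3646, 0.6042).
Then the next iterate is (a, b)₁ = (-0.8646, -0.3958).

(-0.8646, -0.3958)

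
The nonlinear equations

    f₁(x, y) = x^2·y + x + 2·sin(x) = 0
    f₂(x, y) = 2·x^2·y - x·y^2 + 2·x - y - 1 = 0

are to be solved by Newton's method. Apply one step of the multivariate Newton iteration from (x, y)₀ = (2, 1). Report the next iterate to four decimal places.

At (2, 1): F = (7.818595, 8.0000).
Jacobian J = [[2·x·y + 2·cos(x) + 1, x^2], [4·x·y - y^2 + 2, 2·x^2 - 2·x·y - 1]].
At the point, J = [[4.167706, 4.0000], [9.0000, 3.0000]] (det J = -23.496881).
Solving J·Δ = −F gives Δ = (-0.3636, -1.5758).
Then the next iterate is (x, y)₁ = (1.6364, -0.5758).

(1.6364, -0.5758)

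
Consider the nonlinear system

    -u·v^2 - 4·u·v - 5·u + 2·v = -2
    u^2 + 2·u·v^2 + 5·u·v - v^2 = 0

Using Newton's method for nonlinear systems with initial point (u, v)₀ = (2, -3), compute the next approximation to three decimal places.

(4.231, -0.923)

At (2, -3): F = (-8.000, 1.000).
Jacobian J = [[-v^2 - 4·v - 5, -2·u·v - 4·u + 2], [2·u + 2·v^2 + 5·v, 4·u·v + 5·u - 2·v]].
At the point, J = [[-2.000, 6.000], [7.000, -8.000]] (det J = -26.000).
Solving J·Δ = −F gives Δ = (2.231, 2.077).
Then the next iterate is (u, v)₁ = (4.231, -0.923).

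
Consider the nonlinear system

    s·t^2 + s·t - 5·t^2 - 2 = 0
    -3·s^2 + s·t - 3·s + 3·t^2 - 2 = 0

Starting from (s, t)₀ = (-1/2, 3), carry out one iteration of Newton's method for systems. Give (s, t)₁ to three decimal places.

At (-1/2, 3): F = (-53.000, 24.250).
Jacobian J = [[t^2 + t, 2·s·t + s - 10·t], [-6·s + t - 3, s + 6·t]].
At the point, J = [[12.000, -33.500], [3.000, 17.500]] (det J = 310.500).
Solving J·Δ = −F gives Δ = (0.371, -1.449).
Then the next iterate is (s, t)₁ = (-0.129, 1.551).

(-0.129, 1.551)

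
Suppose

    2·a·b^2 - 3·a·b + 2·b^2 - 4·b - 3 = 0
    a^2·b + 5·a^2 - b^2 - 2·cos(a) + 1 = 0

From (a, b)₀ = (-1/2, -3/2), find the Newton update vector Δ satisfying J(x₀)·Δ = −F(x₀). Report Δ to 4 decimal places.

(0.4159, 1.2261)

At (-1/2, -3/2): F = (3.0000, -2.130165).
Jacobian J = [[2·b^2 - 3·b, 4·a·b - 3·a + 4·b - 4], [2·a·b + 10·a + 2·sin(a), a^2 - 2·b]].
At the point, J = [[9.0000, -5.5000], [-4.458851, 3.2500]] (det J = 4.726319).
Solving J·Δ = −F gives Δ = (0.4159, 1.2261).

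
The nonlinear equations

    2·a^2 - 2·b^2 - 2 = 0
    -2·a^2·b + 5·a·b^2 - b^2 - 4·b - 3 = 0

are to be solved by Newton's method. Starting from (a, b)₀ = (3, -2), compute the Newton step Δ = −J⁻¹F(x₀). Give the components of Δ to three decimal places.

(-1.087, 0.630)

At (3, -2): F = (8.000, 97.000).
Jacobian J = [[4·a, -4·b], [-4·a·b + 5·b^2, -2·a^2 + 10·a·b - 2·b - 4]].
At the point, J = [[12.000, 8.000], [44.000, -78.000]] (det J = -1288.000).
Solving J·Δ = −F gives Δ = (-1.087, 0.630).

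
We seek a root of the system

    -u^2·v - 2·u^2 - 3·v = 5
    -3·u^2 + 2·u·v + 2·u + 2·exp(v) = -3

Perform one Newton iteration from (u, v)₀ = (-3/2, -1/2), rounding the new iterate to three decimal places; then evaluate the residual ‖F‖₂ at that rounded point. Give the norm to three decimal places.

At (-3/2, -1/2): F = (-6.875, -4.03694).
Jacobian J = [[-2·u·v - 4·u, -u^2 - 3], [-6·u + 2·v + 2, 2·u + 2·exp(v)]].
At the point, J = [[4.500, -5.250], [10.000, -1.78694]] (det J = 44.45878).
Solving J·Δ = −F gives Δ = (0.200, -1.138).
Then the next iterate is (u, v)₁ = (-1.300, -1.638).
Re-evaluating at (-1.300, -1.638): F = (-0.69778, -0.02246), so ‖F‖₂ = 0.698.

0.698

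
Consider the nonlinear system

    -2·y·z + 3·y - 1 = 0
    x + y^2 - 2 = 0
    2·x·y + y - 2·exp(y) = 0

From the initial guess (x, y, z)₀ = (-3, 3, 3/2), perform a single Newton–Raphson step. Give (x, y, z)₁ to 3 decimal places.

At (-3, 3, 3/2): F = (-1.000, 4.000, -55.17107).
Jacobian J = [[0, -2·z + 3, -2·y], [1, 2·y, 0], [2·y, 2·x - 2·exp(y) + 1, 0]].
At the point, J = [[0.000, 0.000, -6.000], [1.000, 6.000, 0.000], [6.000, -45.17107, 0.000]] (det J = 487.02644).
Solving J·Δ = −F gives Δ = (1.852, -0.975, -0.167).
Then the next iterate is (x, y, z)₁ = (-1.148, 2.025, 1.333).

(-1.148, 2.025, 1.333)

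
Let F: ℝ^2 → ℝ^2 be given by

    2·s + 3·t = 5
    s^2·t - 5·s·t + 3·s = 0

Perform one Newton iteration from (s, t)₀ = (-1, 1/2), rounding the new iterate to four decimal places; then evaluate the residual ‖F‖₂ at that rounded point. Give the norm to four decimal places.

0.7192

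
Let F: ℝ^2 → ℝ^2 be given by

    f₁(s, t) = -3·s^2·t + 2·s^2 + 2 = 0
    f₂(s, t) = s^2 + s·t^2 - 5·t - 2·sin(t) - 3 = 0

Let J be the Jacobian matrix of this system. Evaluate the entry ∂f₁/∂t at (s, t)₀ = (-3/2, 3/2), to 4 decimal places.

∂f₁/∂t = -3·s^2.
At (-3/2, 3/2) this is -6.7500.

-6.7500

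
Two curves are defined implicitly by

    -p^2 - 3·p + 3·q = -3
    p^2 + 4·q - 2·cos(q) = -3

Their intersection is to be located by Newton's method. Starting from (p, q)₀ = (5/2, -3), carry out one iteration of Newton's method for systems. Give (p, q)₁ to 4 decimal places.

At (5/2, -3): F = (-19.7500, -0.770015).
Jacobian J = [[-2·p - 3, 3], [2·p, 2·sin(q) + 4]].
At the point, J = [[-8.0000, 3.0000], [5.0000, 3.717760]] (det J = -44.742080).
Solving J·Δ = −F gives Δ = (-1.5895, 2.3448).
Then the next iterate is (p, q)₁ = (0.9105, -0.6552).

(0.9105, -0.6552)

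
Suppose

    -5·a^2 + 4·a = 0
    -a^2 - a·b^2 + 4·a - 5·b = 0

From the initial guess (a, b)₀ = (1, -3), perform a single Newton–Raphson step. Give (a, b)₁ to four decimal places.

At (1, -3): F = (-1.0000, 9.0000).
Jacobian J = [[-10·a + 4, 0], [-2·a - b^2 + 4, -2·a·b - 5]].
At the point, J = [[-6.0000, 0.0000], [-7.0000, 1.0000]] (det J = -6.0000).
Solving J·Δ = −F gives Δ = (-0.1667, -10.1667).
Then the next iterate is (a, b)₁ = (0.8333, -13.1667).

(0.8333, -13.1667)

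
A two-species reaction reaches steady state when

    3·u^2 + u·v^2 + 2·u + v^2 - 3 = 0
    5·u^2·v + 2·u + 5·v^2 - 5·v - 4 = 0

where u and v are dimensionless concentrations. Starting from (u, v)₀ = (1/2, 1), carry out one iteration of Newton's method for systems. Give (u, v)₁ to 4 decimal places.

(0.0871, 1.7424)

At (1/2, 1): F = (0.2500, -1.7500).
Jacobian J = [[6·u + v^2 + 2, 2·u·v + 2·v], [10·u·v + 2, 5·u^2 + 10·v - 5]].
At the point, J = [[6.0000, 3.0000], [7.0000, 6.2500]] (det J = 16.5000).
Solving J·Δ = −F gives Δ = (-0.4129, 0.7424).
Then the next iterate is (u, v)₁ = (0.0871, 1.7424).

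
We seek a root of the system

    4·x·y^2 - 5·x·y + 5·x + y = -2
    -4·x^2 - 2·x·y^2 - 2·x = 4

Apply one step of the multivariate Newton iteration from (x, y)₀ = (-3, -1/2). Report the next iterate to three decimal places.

At (-3, -1/2): F = (-24.000, -32.500).
Jacobian J = [[4·y^2 - 5·y + 5, 8·x·y - 5·x + 1], [-8·x - 2·y^2 - 2, -4·x·y]].
At the point, J = [[8.500, 28.000], [21.500, -6.000]] (det J = -653.000).
Solving J·Δ = −F gives Δ = (1.614, 0.367).
Then the next iterate is (x, y)₁ = (-1.386, -0.133).

(-1.386, -0.133)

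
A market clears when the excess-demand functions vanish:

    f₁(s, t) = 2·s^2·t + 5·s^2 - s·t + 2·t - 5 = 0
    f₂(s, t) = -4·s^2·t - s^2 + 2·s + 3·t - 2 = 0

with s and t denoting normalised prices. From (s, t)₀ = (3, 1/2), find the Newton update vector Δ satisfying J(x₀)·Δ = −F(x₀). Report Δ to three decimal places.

At (3, 1/2): F = (48.500, -21.500).
Jacobian J = [[4·s·t + 10·s - t, 2·s^2 - s + 2], [-8·s·t - 2·s + 2, -4·s^2 + 3]].
At the point, J = [[35.500, 17.000], [-16.000, -33.000]] (det J = -899.500).
Solving J·Δ = −F gives Δ = (-1.373, 0.014).

(-1.373, 0.014)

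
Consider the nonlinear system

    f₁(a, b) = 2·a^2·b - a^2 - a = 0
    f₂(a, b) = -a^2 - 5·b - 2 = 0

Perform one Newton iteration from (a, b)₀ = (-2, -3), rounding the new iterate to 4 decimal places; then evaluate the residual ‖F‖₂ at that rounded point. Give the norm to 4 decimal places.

6.1177

At (-2, -3): F = (-26.0000, 9.0000).
Jacobian J = [[4·a·b - 2·a - 1, 2·a^2], [-2·a, -5]].
At the point, J = [[27.0000, 8.0000], [4.0000, -5.0000]] (det J = -167.0000).
Solving J·Δ = −F gives Δ = (0.3473, 2.0778).
Then the next iterate is (a, b)₁ = (-1.6527, -0.9222).
Re-evaluating at (-1.6527, -0.9222): F = (-6.116543, -0.120417), so ‖F‖₂ = 6.1177.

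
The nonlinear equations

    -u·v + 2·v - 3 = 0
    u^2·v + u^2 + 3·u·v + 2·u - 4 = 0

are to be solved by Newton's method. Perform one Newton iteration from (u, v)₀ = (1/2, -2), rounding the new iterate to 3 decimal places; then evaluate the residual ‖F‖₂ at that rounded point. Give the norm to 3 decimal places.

At (1/2, -2): F = (-6.000, -6.250).
Jacobian J = [[-v, -u + 2], [2·u·v + 2·u + 3·v + 2, u^2 + 3·u]].
At the point, J = [[2.000, 1.500], [-5.000, 1.750]] (det J = 11.000).
Solving J·Δ = −F gives Δ = (0.102, 3.864).
Then the next iterate is (u, v)₁ = (0.602, 1.864).
Re-evaluating at (0.602, 1.864): F = (-0.39413, 1.60831), so ‖F‖₂ = 1.656.

1.656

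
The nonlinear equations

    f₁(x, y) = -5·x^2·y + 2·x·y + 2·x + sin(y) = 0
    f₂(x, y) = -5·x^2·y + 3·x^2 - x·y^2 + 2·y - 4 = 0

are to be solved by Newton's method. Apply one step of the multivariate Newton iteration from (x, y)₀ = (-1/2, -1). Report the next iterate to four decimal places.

(-0.9305, 0.4979)

At (-1/2, -1): F = (0.408529, -3.5000).
Jacobian J = [[-10·x·y + 2·y + 2, -5·x^2 + 2·x + cos(y)], [-10·x·y + 6·x - y^2, -5·x^2 - 2·x·y + 2]].
At the point, J = [[-5.0000, -1.709698], [-9.0000, -0.2500]] (det J = -14.137279).
Solving J·Δ = −F gives Δ = (-0.4305, 1.4979).
Then the next iterate is (x, y)₁ = (-0.9305, 0.4979).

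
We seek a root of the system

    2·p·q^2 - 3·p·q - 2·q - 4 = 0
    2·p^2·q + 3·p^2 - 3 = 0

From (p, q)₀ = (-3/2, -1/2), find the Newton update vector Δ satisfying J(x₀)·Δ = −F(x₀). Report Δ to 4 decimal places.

(0.8393, 0.7857)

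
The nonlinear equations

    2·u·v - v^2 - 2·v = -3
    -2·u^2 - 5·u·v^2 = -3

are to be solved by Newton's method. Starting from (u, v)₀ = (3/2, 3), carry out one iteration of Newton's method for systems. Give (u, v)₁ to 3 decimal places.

(1.100, 1.920)

At (3/2, 3): F = (-3.000, -69.000).
Jacobian J = [[2·v, 2·u - 2·v - 2], [-4·u - 5·v^2, -10·u·v]].
At the point, J = [[6.000, -5.000], [-51.000, -45.000]] (det J = -525.000).
Solving J·Δ = −F gives Δ = (-0.400, -1.080).
Then the next iterate is (u, v)₁ = (1.100, 1.920).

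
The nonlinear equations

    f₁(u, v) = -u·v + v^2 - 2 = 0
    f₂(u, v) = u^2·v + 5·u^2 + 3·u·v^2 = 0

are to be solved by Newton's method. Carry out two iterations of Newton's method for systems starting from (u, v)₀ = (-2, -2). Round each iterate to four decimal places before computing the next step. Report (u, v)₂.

At (-2, -2): F = (-2.0000, -12.0000).
Jacobian J = [[-v, -u + 2·v], [2·u·v + 10·u + 3·v^2, u^2 + 6·u·v]].
At the point, J = [[2.0000, -2.0000], [0.0000, 28.0000]] (det J = 56.0000).
Solving J·Δ = −F gives Δ = (1.4286, 0.4286).
Then the next iterate is (u, v)₁ = (-0.5714, -1.5714).
Round to (-0.5714, -1.5714) and repeat: F = (-0.4286, -3.113440), J = [[1.5714, -2.5714], [3.489690, 5.713886]].
Δ = (0.5824, 0.1892), so (u, v)₂ = (0.0110, -1.3822).

(0.0110, -1.3822)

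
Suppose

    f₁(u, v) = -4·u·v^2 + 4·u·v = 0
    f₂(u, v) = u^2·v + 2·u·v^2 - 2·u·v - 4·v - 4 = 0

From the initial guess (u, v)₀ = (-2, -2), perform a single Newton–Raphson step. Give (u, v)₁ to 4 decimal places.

At (-2, -2): F = (48.0000, -28.0000).
Jacobian J = [[-4·v^2 + 4·v, -8·u·v + 4·u], [2·u·v + 2·v^2 - 2·v, u^2 + 4·u·v - 2·u - 4]].
At the point, J = [[-24.0000, -40.0000], [20.0000, 20.0000]] (det J = 320.0000).
Solving J·Δ = −F gives Δ = (0.5000, 0.9000).
Then the next iterate is (u, v)₁ = (-1.5000, -1.1000).

(-1.5000, -1.1000)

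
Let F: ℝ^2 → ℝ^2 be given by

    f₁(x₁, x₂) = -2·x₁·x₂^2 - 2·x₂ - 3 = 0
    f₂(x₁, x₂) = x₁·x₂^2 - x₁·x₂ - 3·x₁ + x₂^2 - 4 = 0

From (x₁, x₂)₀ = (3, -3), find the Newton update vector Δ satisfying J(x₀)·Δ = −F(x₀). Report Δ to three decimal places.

(-1.606, 0.650)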